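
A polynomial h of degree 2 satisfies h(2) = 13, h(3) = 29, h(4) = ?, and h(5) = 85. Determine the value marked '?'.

53

The 3 known points determine the degree-2 polynomial uniquely.
Write h(s) = as^2 + bs + c. Substituting each data point gives a linear system:
  4a + 2b + c = 13
  9a + 3b + c = 29
  25a + 5b + c = 85
Solving the system yields a = 4, b = -4, c = 5.
So h(s) = 4s² - 4s + 5.
Then h(4) = 53.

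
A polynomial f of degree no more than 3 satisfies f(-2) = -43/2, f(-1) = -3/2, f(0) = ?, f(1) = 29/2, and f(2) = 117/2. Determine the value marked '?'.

5/2

The 4 known points determine the degree-3 polynomial uniquely.
Write f(u) = au^3 + bu^2 + cu + d. Substituting each data point gives a linear system:
  -8a + 4b - 2c + d = -43/2
  -a + b - c + d = -3/2
  a + b + c + d = 29/2
  8a + 4b + 2c + d = 117/2
Solving the system yields a = 4, b = 4, c = 4, d = 5/2.
So f(u) = 4u^3 + 4u^2 + 4u + 5/2.
Then f(0) = 5/2.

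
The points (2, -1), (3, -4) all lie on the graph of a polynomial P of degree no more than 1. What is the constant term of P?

Write P(x) = ax + b. Substituting each data point gives a linear system:
  2a + b = -1
  3a + b = -4
Solving the system yields a = -3, b = 5.
So P(x) = -3x + 5.
The constant term is 5.

5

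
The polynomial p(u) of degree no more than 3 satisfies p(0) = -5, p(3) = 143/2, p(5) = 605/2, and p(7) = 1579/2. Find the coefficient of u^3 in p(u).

2

Write p(u) = au^3 + bu^2 + cu + d. Substituting each data point gives a linear system:
  d = -5
  27a + 9b + 3c + d = 143/2
  125a + 25b + 5c + d = 605/2
  343a + 49b + 7c + d = 1579/2
Solving the system yields a = 2, b = 2, c = 3/2, d = -5.
So p(u) = 2u^3 + 2u^2 + (3/2)u - 5.
The leading coefficient is 2.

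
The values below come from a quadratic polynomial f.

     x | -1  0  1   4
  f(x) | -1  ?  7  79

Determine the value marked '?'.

The 3 known points determine the degree-2 polynomial uniquely.
Write f(x) = ax^2 + bx + c. Substituting each data point gives a linear system:
  a - b + c = -1
  a + b + c = 7
  16a + 4b + c = 79
Solving the system yields a = 4, b = 4, c = -1.
So f(x) = 4x² + 4x - 1.
Then f(0) = -1.

-1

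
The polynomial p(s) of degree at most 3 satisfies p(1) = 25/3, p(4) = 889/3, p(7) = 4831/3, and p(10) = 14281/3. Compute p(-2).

-191/3

Forward differences of the values at s = 1, 4, 7, 10:
  p  : 25/3  889/3  4831/3  14281/3
  Δ  : 288  1314  3150
  Δ^2: 1026  1836
  Δ^3: 810
The third differences are constant, confirming degree 3.
Interpolating (Newton forward form) and evaluating at s = -2 gives p(-2) = -191/3.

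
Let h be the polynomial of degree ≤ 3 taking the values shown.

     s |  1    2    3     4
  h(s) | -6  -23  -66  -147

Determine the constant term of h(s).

-3

Write h(s) = as^3 + bs^2 + cs + d. Substituting each data point gives a linear system:
  a + b + c + d = -6
  8a + 4b + 2c + d = -23
  27a + 9b + 3c + d = -66
  64a + 16b + 4c + d = -147
Solving the system yields a = -2, b = -1, c = 0, d = -3.
So h(s) = -2s^3 - s^2 - 3.
The constant term is -3.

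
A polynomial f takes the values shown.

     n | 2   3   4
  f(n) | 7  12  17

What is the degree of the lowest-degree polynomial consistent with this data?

Forward differences of the values at n = 2, 3, 4:
  f  : 7  12  17
  Δ  : 5  5
  Δ^2: 0
The first differences are constant (5) and nonzero, while all higher differences vanish, so the minimal degree is 1.

1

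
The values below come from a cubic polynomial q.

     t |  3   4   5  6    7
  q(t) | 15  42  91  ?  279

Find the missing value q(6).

The 4 known points determine the degree-3 polynomial uniquely.
Write q(t) = at^3 + bt^2 + ct + d. Substituting each data point gives a linear system:
  27a + 9b + 3c + d = 15
  64a + 16b + 4c + d = 42
  125a + 25b + 5c + d = 91
  343a + 49b + 7c + d = 279
Solving the system yields a = 1, b = -1, c = -3, d = 6.
So q(t) = t^3 - t^2 - 3t + 6.
Then q(6) = 168.

168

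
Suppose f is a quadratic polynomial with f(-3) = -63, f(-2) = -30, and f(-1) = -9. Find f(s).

f(s) = -6s^2 + 3s

Write f(s) = as^2 + bs + c. Substituting each data point gives a linear system:
  9a - 3b + c = -63
  4a - 2b + c = -30
  a - b + c = -9
Solving the system yields a = -6, b = 3, c = 0.
So f(s) = -6s^2 + 3s.
Check: f(-3) = -63. ✓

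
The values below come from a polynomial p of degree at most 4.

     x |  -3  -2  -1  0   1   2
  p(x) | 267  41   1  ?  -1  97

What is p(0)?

-3

On equispaced nodes a degree-4 polynomial has vanishing fifth forward difference, so
  - p(-3) + 5·p(-2) - 10·p(-1) + 10·p(0) - 5·p(1) + p(2) = 0.
Substituting the known values and solving for p(0):
  10·p(0) = -30
  p(0) = -3.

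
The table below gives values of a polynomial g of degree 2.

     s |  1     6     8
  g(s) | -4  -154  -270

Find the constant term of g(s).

2

Write g(s) = as^2 + bs + c. Substituting each data point gives a linear system:
  a + b + c = -4
  36a + 6b + c = -154
  64a + 8b + c = -270
Solving the system yields a = -4, b = -2, c = 2.
So g(s) = -4s^2 - 2s + 2.
The constant term is 2.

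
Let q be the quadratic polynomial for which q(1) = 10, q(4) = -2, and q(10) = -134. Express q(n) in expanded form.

q(n) = -2n^2 + 6n + 6

Write q(n) = an^2 + bn + c. Substituting each data point gives a linear system:
  a + b + c = 10
  16a + 4b + c = -2
  100a + 10b + c = -134
Solving the system yields a = -2, b = 6, c = 6.
So q(n) = -2n^2 + 6n + 6.
Check: q(1) = 10. ✓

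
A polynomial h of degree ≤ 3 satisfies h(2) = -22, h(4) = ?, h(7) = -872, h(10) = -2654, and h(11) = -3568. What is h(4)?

-152

The 4 known points determine the degree-3 polynomial uniquely.
Write h(t) = at^3 + bt^2 + ct + d. Substituting each data point gives a linear system:
  8a + 4b + 2c + d = -22
  343a + 49b + 7c + d = -872
  1000a + 100b + 10c + d = -2654
  1331a + 121b + 11c + d = -3568
Solving the system yields a = -3, b = 4, c = -5, d = -4.
So h(t) = -3t³ + 4t² - 5t - 4.
Then h(4) = -152.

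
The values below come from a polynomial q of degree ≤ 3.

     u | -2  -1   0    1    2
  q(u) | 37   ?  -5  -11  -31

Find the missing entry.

5

The 4 known points determine the degree-3 polynomial uniquely.
Write q(u) = au^3 + bu^2 + cu + d. Substituting each data point gives a linear system:
  -8a + 4b - 2c + d = 37
  d = -5
  a + b + c + d = -11
  8a + 4b + 2c + d = -31
Solving the system yields a = -3, b = 2, c = -5, d = -5.
So q(u) = -3u³ + 2u² - 5u - 5.
Then q(-1) = 5.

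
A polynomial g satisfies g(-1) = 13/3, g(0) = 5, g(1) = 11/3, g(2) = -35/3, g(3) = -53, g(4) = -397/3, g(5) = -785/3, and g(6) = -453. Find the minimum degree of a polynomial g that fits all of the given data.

3

Forward differences of the values at x = -1, 0, 1, 2, 3, 4, 5, 6:
  g  : 13/3  5  11/3  -35/3  -53  -397/3  -785/3  -453
  Δ  : 2/3  -4/3  -46/3  -124/3  -238/3  -388/3  -574/3
  Δ^2: -2  -14  -26  -38  -50  -62
  Δ^3: -12  -12  -12  -12  -12
  Δ^4: 0  0  0  0
  Δ^5: 0  0  0
  Δ^6: 0  0
  Δ^7: 0
The third differences are constant (-12) and nonzero, while all higher differences vanish, so the minimal degree is 3.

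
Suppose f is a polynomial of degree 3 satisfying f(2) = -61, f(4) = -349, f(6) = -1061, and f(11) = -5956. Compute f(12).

-7661

Write f(s) = as^3 + bs^2 + cs + d. Substituting each data point gives a linear system:
  8a + 4b + 2c + d = -61
  64a + 16b + 4c + d = -349
  216a + 36b + 6c + d = -1061
  1331a + 121b + 11c + d = -5956
Solving the system yields a = -4, b = -5, c = -2, d = -5.
So f(s) = -4s³ - 5s² - 2s - 5.
Then f(12) = -7661.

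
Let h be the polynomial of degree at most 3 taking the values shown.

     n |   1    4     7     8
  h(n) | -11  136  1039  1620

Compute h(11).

4539

Using the Lagrange interpolation formula with nodes 1, 4, 7, 8:
  L_0(n) = (n - 4)(n - 7)(n - 8) / -126
  L_1(n) = (n - 1)(n - 7)(n - 8) / 36
  L_2(n) = (n - 1)(n - 4)(n - 8) / -18
  L_3(n) = (n - 1)(n - 4)(n - 7) / 28
Then h(n) = -11·L_0(n) + 136·L_1(n) + 1039·L_2(n) + 1620·L_3(n).
Expanding and collecting terms gives h(n) = 4n^3 - 6n^2 - 5n - 4.
Evaluating at n = 11: h(11) = 4539.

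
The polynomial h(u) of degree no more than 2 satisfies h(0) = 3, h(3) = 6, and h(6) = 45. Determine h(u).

Write h(u) = au^2 + bu + c. Substituting each data point gives a linear system:
  c = 3
  9a + 3b + c = 6
  36a + 6b + c = 45
Solving the system yields a = 2, b = -5, c = 3.
So h(u) = 2u² - 5u + 3.
Check: h(0) = 3. ✓

h(u) = 2u^2 - 5u + 3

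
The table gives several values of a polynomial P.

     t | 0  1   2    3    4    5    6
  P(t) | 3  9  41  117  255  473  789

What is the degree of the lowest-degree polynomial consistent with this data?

3

Forward differences of the values at t = 0, 1, 2, 3, 4, 5, 6:
  P  : 3  9  41  117  255  473  789
  Δ  : 6  32  76  138  218  316
  Δ^2: 26  44  62  80  98
  Δ^3: 18  18  18  18
  Δ^4: 0  0  0
  Δ^5: 0  0
  Δ^6: 0
The third differences are constant (18) and nonzero, while all higher differences vanish, so the minimal degree is 3.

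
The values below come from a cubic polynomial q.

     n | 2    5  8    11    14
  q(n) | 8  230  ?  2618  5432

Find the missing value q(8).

The 4 known points determine the degree-3 polynomial uniquely.
Write q(n) = an^3 + bn^2 + cn + d. Substituting each data point gives a linear system:
  8a + 4b + 2c + d = 8
  125a + 25b + 5c + d = 230
  1331a + 121b + 11c + d = 2618
  2744a + 196b + 14c + d = 5432
Solving the system yields a = 2, b = 0, c = -4, d = 0.
So q(n) = 2n³ - 4n.
Then q(8) = 992.

992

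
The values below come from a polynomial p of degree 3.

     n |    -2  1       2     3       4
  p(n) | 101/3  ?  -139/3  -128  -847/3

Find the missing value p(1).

-40/3

The 4 known points determine the degree-3 polynomial uniquely.
Write p(n) = an^3 + bn^2 + cn + d. Substituting each data point gives a linear system:
  -8a + 4b - 2c + d = 101/3
  8a + 4b + 2c + d = -139/3
  27a + 9b + 3c + d = -128
  64a + 16b + 4c + d = -847/3
Solving the system yields a = -4, b = -1/3, c = -4, d = -5.
So p(n) = -4n³ - (1/3)n² - 4n - 5.
Then p(1) = -40/3.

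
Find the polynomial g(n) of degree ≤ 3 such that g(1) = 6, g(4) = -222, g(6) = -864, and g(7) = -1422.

g(n) = -5n^3 + 6n^2 - n + 6

Write g(n) = an^3 + bn^2 + cn + d. Substituting each data point gives a linear system:
  a + b + c + d = 6
  64a + 16b + 4c + d = -222
  216a + 36b + 6c + d = -864
  343a + 49b + 7c + d = -1422
Solving the system yields a = -5, b = 6, c = -1, d = 6.
So g(n) = -5n^3 + 6n^2 - n + 6.
Check: g(7) = -1422. ✓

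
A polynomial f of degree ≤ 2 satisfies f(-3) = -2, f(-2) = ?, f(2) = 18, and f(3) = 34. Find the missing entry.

-6

The 3 known points determine the degree-2 polynomial uniquely.
Write f(t) = at^2 + bt + c. Substituting each data point gives a linear system:
  9a - 3b + c = -2
  4a + 2b + c = 18
  9a + 3b + c = 34
Solving the system yields a = 2, b = 6, c = -2.
So f(t) = 2t^2 + 6t - 2.
Then f(-2) = -6.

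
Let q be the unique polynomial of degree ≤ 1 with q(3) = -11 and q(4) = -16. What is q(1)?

-1

Write q(t) = at + b. Substituting each data point gives a linear system:
  3a + b = -11
  4a + b = -16
Solving the system yields a = -5, b = 4.
So q(t) = -5t + 4.
Then q(1) = -1.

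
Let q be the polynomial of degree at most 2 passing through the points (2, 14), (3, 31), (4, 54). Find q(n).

q(n) = 3n^2 + 2n - 2

Write q(n) = an^2 + bn + c. Substituting each data point gives a linear system:
  4a + 2b + c = 14
  9a + 3b + c = 31
  16a + 4b + c = 54
Solving the system yields a = 3, b = 2, c = -2.
So q(n) = 3n^2 + 2n - 2.
Check: q(4) = 54. ✓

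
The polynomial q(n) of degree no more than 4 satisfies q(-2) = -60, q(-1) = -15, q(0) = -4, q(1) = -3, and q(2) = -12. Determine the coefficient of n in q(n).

Write q(n) = an^4 + bn^3 + cn^2 + dn + e. Substituting each data point gives a linear system:
  16a - 8b + 4c - 2d + e = -60
  a - b + c - d + e = -15
  e = -4
  a + b + c + d + e = -3
  16a + 8b + 4c + 2d + e = -12
Solving the system yields a = -1, b = 2, c = -4, d = 4, e = -4.
So q(n) = -n^4 + 2n^3 - 4n^2 + 4n - 4.
The coefficient of n is 4.

4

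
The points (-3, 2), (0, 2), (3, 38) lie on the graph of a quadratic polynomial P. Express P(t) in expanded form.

P(t) = 2t^2 + 6t + 2

Write P(t) = at^2 + bt + c. Substituting each data point gives a linear system:
  9a - 3b + c = 2
  c = 2
  9a + 3b + c = 38
Solving the system yields a = 2, b = 6, c = 2.
So P(t) = 2t^2 + 6t + 2.
Check: P(0) = 2. ✓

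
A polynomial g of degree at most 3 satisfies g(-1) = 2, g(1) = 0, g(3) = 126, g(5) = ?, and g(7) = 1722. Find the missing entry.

620

The 4 known points determine the degree-3 polynomial uniquely.
Write g(x) = ax^3 + bx^2 + cx + d. Substituting each data point gives a linear system:
  -a + b - c + d = 2
  a + b + c + d = 0
  27a + 9b + 3c + d = 126
  343a + 49b + 7c + d = 1722
Solving the system yields a = 5, b = 1, c = -6, d = 0.
So g(x) = 5x^3 + x^2 - 6x.
Then g(5) = 620.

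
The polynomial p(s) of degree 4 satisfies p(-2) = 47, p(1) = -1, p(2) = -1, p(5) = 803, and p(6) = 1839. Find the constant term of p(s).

3

Write p(s) = as^4 + bs^3 + cs^2 + ds + e. Substituting each data point gives a linear system:
  16a - 8b + 4c - 2d + e = 47
  a + b + c + d + e = -1
  16a + 8b + 4c + 2d + e = -1
  625a + 125b + 25c + 5d + e = 803
  1296a + 216b + 36c + 6d + e = 1839
Solving the system yields a = 2, b = -3, c = -3, d = 0, e = 3.
So p(s) = 2s⁴ - 3s³ - 3s² + 3.
The constant term is 3.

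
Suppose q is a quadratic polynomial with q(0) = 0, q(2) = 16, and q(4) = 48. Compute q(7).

126

Forward differences of the values at t = 0, 2, 4:
  q  : 0  16  48
  Δ  : 16  32
  Δ^2: 16
The second differences are constant, confirming degree 2.
Interpolating (Newton forward form) and evaluating at t = 7 gives q(7) = 126.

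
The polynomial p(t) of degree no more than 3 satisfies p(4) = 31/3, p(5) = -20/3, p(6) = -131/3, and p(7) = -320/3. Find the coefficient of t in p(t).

Write p(t) = at^3 + bt^2 + ct + d. Substituting each data point gives a linear system:
  64a + 16b + 4c + d = 31/3
  125a + 25b + 5c + d = -20/3
  216a + 36b + 6c + d = -131/3
  343a + 49b + 7c + d = -320/3
Solving the system yields a = -1, b = 5, c = -1, d = -5/3.
So p(t) = -t^3 + 5t^2 - t - 5/3.
The coefficient of t is -1.

-1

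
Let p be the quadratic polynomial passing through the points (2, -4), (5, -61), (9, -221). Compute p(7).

Using the Lagrange interpolation formula with nodes 2, 5, 9:
  L_0(n) = (n - 5)(n - 9) / 21
  L_1(n) = (n - 2)(n - 9) / -12
  L_2(n) = (n - 2)(n - 5) / 28
Then p(n) = -4·L_0(n) - 61·L_1(n) - 221·L_2(n).
Expanding and collecting terms gives p(n) = -3n^2 + 2n + 4.
Evaluating at n = 7: p(7) = -129.

-129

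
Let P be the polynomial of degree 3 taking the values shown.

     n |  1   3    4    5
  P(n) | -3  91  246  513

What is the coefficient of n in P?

Write P(n) = an^3 + bn^2 + cn + d. Substituting each data point gives a linear system:
  a + b + c + d = -3
  27a + 9b + 3c + d = 91
  64a + 16b + 4c + d = 246
  125a + 25b + 5c + d = 513
Solving the system yields a = 5, b = -4, c = -2, d = -2.
So P(n) = 5n^3 - 4n^2 - 2n - 2.
The coefficient of n is -2.

-2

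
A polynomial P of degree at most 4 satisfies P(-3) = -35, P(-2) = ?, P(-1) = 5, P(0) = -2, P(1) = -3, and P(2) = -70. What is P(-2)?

18

The 5 known points determine the degree-4 polynomial uniquely.
Write P(n) = an^4 + bn^3 + cn^2 + dn + e. Substituting each data point gives a linear system:
  81a - 27b + 9c - 3d + e = -35
  a - b + c - d + e = 5
  e = -2
  a + b + c + d + e = -3
  16a + 8b + 4c + 2d + e = -70
Solving the system yields a = -3, b = -6, c = 6, d = 2, e = -2.
So P(n) = -3n^4 - 6n^3 + 6n^2 + 2n - 2.
Then P(-2) = 18.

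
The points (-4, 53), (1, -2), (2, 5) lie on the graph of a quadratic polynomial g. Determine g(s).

g(s) = 3s^2 - 2s - 3

Using the Lagrange interpolation formula with nodes -4, 1, 2:
  L_0(s) = (s - 1)(s - 2) / 30
  L_1(s) = (s + 4)(s - 2) / -5
  L_2(s) = (s + 4)(s - 1) / 6
Then g(s) = 53·L_0(s) - 2·L_1(s) + 5·L_2(s).
Expanding and collecting terms gives g(s) = 3s^2 - 2s - 3.
Check: g(-4) = 53. ✓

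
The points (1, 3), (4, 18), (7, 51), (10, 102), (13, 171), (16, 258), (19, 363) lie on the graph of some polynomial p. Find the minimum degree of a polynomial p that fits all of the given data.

Forward differences of the values at t = 1, 4, 7, 10, 13, 16, 19:
  p  : 3  18  51  102  171  258  363
  Δ  : 15  33  51  69  87  105
  Δ^2: 18  18  18  18  18
  Δ^3: 0  0  0  0
  Δ^4: 0  0  0
  Δ^5: 0  0
  Δ^6: 0
The second differences are constant (18) and nonzero, while all higher differences vanish, so the minimal degree is 2.

2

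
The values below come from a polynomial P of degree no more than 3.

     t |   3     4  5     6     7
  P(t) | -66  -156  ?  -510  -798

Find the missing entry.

The 4 known points determine the degree-3 polynomial uniquely.
Write P(t) = at^3 + bt^2 + ct + d. Substituting each data point gives a linear system:
  27a + 9b + 3c + d = -66
  64a + 16b + 4c + d = -156
  216a + 36b + 6c + d = -510
  343a + 49b + 7c + d = -798
Solving the system yields a = -2, b = -3, c = 5, d = 0.
So P(t) = -2t³ - 3t² + 5t.
Then P(5) = -300.

-300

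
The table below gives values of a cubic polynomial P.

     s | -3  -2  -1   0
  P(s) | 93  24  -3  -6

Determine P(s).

Write P(s) = as^3 + bs^2 + cs + d. Substituting each data point gives a linear system:
  -27a + 9b - 3c + d = 93
  -8a + 4b - 2c + d = 24
  -a + b - c + d = -3
  d = -6
Solving the system yields a = -3, b = 3, c = 3, d = -6.
So P(s) = -3s^3 + 3s^2 + 3s - 6.
Check: P(-1) = -3. ✓

P(s) = -3s^3 + 3s^2 + 3s - 6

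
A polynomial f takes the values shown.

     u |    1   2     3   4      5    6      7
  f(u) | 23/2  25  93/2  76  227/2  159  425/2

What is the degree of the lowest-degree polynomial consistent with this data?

Forward differences of the values at u = 1, 2, 3, 4, 5, 6, 7:
  f  : 23/2  25  93/2  76  227/2  159  425/2
  Δ  : 27/2  43/2  59/2  75/2  91/2  107/2
  Δ^2: 8  8  8  8  8
  Δ^3: 0  0  0  0
  Δ^4: 0  0  0
  Δ^5: 0  0
  Δ^6: 0
The second differences are constant (8) and nonzero, while all higher differences vanish, so the minimal degree is 2.

2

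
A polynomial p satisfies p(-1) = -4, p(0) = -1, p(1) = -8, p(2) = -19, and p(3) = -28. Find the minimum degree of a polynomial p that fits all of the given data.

3

Forward differences of the values at u = -1, 0, 1, 2, 3:
  p  : -4  -1  -8  -19  -28
  Δ  : 3  -7  -11  -9
  Δ^2: -10  -4  2
  Δ^3: 6  6
  Δ^4: 0
The third differences are constant (6) and nonzero, while all higher differences vanish, so the minimal degree is 3.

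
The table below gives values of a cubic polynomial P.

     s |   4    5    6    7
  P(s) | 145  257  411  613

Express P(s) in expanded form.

Write P(s) = as^3 + bs^2 + cs + d. Substituting each data point gives a linear system:
  64a + 16b + 4c + d = 145
  125a + 25b + 5c + d = 257
  216a + 36b + 6c + d = 411
  343a + 49b + 7c + d = 613
Solving the system yields a = 1, b = 6, c = -3, d = -3.
So P(s) = s^3 + 6s^2 - 3s - 3.
Check: P(7) = 613. ✓

P(s) = s^3 + 6s^2 - 3s - 3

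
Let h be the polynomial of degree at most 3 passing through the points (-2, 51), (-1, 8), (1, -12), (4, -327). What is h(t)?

Using the Lagrange interpolation formula with nodes -2, -1, 1, 4:
  L_0(t) = (t + 1)(t - 1)(t - 4) / -18
  L_1(t) = (t + 2)(t - 1)(t - 4) / 10
  L_2(t) = (t + 2)(t + 1)(t - 4) / -18
  L_3(t) = (t + 2)(t + 1)(t - 1) / 90
Then h(t) = 51·L_0(t) + 8·L_1(t) - 12·L_2(t) - 327·L_3(t).
Expanding and collecting terms gives h(t) = -5t³ + t² - 5t - 3.
Check: h(-1) = 8. ✓

h(t) = -5t^3 + t^2 - 5t - 3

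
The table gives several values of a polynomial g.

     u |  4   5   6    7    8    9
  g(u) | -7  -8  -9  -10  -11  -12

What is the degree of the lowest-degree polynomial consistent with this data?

1

Forward differences of the values at u = 4, 5, 6, 7, 8, 9:
  g  : -7  -8  -9  -10  -11  -12
  Δ  : -1  -1  -1  -1  -1
  Δ^2: 0  0  0  0
  Δ^3: 0  0  0
  Δ^4: 0  0
  Δ^5: 0
The first differences are constant (-1) and nonzero, while all higher differences vanish, so the minimal degree is 1.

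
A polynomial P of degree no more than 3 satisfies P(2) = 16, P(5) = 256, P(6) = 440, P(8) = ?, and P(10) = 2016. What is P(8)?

1036

The 4 known points determine the degree-3 polynomial uniquely.
Write P(n) = an^3 + bn^2 + cn + d. Substituting each data point gives a linear system:
  8a + 4b + 2c + d = 16
  125a + 25b + 5c + d = 256
  216a + 36b + 6c + d = 440
  1000a + 100b + 10c + d = 2016
Solving the system yields a = 2, b = 0, c = 2, d = -4.
So P(n) = 2n³ + 2n - 4.
Then P(8) = 1036.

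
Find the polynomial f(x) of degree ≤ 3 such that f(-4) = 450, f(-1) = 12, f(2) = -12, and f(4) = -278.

f(x) = -6x^3 + 5x^2 + 5x + 6

Write f(x) = ax^3 + bx^2 + cx + d. Substituting each data point gives a linear system:
  -64a + 16b - 4c + d = 450
  -a + b - c + d = 12
  8a + 4b + 2c + d = -12
  64a + 16b + 4c + d = -278
Solving the system yields a = -6, b = 5, c = 5, d = 6.
So f(x) = -6x^3 + 5x^2 + 5x + 6.
Check: f(2) = -12. ✓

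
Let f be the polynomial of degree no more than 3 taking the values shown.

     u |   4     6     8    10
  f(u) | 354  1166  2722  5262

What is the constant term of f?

Write f(u) = au^3 + bu^2 + cu + d. Substituting each data point gives a linear system:
  64a + 16b + 4c + d = 354
  216a + 36b + 6c + d = 1166
  512a + 64b + 8c + d = 2722
  1000a + 100b + 10c + d = 5262
Solving the system yields a = 5, b = 3, c = -4, d = 2.
So f(u) = 5u^3 + 3u^2 - 4u + 2.
The constant term is 2.

2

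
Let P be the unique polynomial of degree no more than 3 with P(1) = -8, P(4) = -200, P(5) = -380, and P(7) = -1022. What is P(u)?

P(u) = -3u^3 + u^2 - 6u

Write P(u) = au^3 + bu^2 + cu + d. Substituting each data point gives a linear system:
  a + b + c + d = -8
  64a + 16b + 4c + d = -200
  125a + 25b + 5c + d = -380
  343a + 49b + 7c + d = -1022
Solving the system yields a = -3, b = 1, c = -6, d = 0.
So P(u) = -3u³ + u² - 6u.
Check: P(1) = -8. ✓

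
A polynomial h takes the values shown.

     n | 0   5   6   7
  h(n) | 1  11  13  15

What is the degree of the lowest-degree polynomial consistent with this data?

1

Divided differences on the nodes 0, 5, 6, 7:
  order 0: 1  11  13  15
  order 1: 2  2  2
  order 2: 0  0
  order 3: 0
The order-1 divided differences are all 2 (nonzero) and every higher order vanishes, so the data lies on a polynomial of degree exactly 1.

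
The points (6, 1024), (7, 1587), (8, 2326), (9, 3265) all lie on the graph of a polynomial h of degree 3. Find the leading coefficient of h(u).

Write h(u) = au^3 + bu^2 + cu + d. Substituting each data point gives a linear system:
  216a + 36b + 6c + d = 1024
  343a + 49b + 7c + d = 1587
  512a + 64b + 8c + d = 2326
  729a + 81b + 9c + d = 3265
Solving the system yields a = 4, b = 4, c = 3, d = -2.
So h(u) = 4u^3 + 4u^2 + 3u - 2.
The leading coefficient is 4.

4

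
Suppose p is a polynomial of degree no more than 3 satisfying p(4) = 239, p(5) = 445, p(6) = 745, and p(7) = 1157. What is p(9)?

Write p(x) = ax^3 + bx^2 + cx + d. Substituting each data point gives a linear system:
  64a + 16b + 4c + d = 239
  125a + 25b + 5c + d = 445
  216a + 36b + 6c + d = 745
  343a + 49b + 7c + d = 1157
Solving the system yields a = 3, b = 2, c = 5, d = -5.
So p(x) = 3x^3 + 2x^2 + 5x - 5.
Then p(9) = 2389.

2389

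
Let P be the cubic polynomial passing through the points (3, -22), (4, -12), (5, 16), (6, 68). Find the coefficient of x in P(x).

Write P(x) = ax^3 + bx^2 + cx + d. Substituting each data point gives a linear system:
  27a + 9b + 3c + d = -22
  64a + 16b + 4c + d = -12
  125a + 25b + 5c + d = 16
  216a + 36b + 6c + d = 68
Solving the system yields a = 1, b = -3, c = -6, d = -4.
So P(x) = x³ - 3x² - 6x - 4.
The coefficient of x is -6.

-6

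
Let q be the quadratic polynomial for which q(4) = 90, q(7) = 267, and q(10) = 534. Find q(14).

1030

Using the Lagrange interpolation formula with nodes 4, 7, 10:
  L_0(x) = (x - 7)(x - 10) / 18
  L_1(x) = (x - 4)(x - 10) / -9
  L_2(x) = (x - 4)(x - 7) / 18
Then q(x) = 90·L_0(x) + 267·L_1(x) + 534·L_2(x).
Expanding and collecting terms gives q(x) = 5x² + 4x - 6.
Evaluating at x = 14: q(14) = 1030.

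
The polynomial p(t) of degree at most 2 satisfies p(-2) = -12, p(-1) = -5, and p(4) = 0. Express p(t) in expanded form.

Write p(t) = at^2 + bt + c. Substituting each data point gives a linear system:
  4a - 2b + c = -12
  a - b + c = -5
  16a + 4b + c = 0
Solving the system yields a = -1, b = 4, c = 0.
So p(t) = -t^2 + 4t.
Check: p(4) = 0. ✓

p(t) = -t^2 + 4t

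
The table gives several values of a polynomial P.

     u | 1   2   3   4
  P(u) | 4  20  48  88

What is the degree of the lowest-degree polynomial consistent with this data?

Forward differences of the values at u = 1, 2, 3, 4:
  P  : 4  20  48  88
  Δ  : 16  28  40
  Δ^2: 12  12
  Δ^3: 0
The second differences are constant (12) and nonzero, while all higher differences vanish, so the minimal degree is 2.

2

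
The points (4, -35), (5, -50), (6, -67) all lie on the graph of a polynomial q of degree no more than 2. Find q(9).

-130

Using the Lagrange interpolation formula with nodes 4, 5, 6:
  L_0(x) = (x - 5)(x - 6) / 2
  L_1(x) = (x - 4)(x - 6) / -1
  L_2(x) = (x - 4)(x - 5) / 2
Then q(x) = -35·L_0(x) - 50·L_1(x) - 67·L_2(x).
Expanding and collecting terms gives q(x) = -x^2 - 6x + 5.
Evaluating at x = 9: q(9) = -130.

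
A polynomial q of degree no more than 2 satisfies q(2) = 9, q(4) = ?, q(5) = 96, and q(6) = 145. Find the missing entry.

The 3 known points determine the degree-2 polynomial uniquely.
Write q(x) = ax^2 + bx + c. Substituting each data point gives a linear system:
  4a + 2b + c = 9
  25a + 5b + c = 96
  36a + 6b + c = 145
Solving the system yields a = 5, b = -6, c = 1.
So q(x) = 5x² - 6x + 1.
Then q(4) = 57.

57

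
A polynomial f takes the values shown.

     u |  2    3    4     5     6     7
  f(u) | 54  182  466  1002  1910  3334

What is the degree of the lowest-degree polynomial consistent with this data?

Forward differences of the values at u = 2, 3, 4, 5, 6, 7:
  f  : 54  182  466  1002  1910  3334
  Δ  : 128  284  536  908  1424
  Δ^2: 156  252  372  516
  Δ^3: 96  120  144
  Δ^4: 24  24
  Δ^5: 0
The fourth differences are constant (24) and nonzero, while all higher differences vanish, so the minimal degree is 4.

4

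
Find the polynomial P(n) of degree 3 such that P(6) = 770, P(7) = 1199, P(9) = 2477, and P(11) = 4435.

Using the Lagrange interpolation formula with nodes 6, 7, 9, 11:
  L_0(n) = (n - 7)(n - 9)(n - 11) / -15
  L_1(n) = (n - 6)(n - 9)(n - 11) / 8
  L_2(n) = (n - 6)(n - 7)(n - 11) / -12
  L_3(n) = (n - 6)(n - 7)(n - 9) / 40
Then P(n) = 770·L_0(n) + 1199·L_1(n) + 2477·L_2(n) + 4435·L_3(n).
Expanding and collecting terms gives P(n) = 3n^3 + 4n^2 - 4n + 2.
Check: P(11) = 4435. ✓

P(n) = 3n^3 + 4n^2 - 4n + 2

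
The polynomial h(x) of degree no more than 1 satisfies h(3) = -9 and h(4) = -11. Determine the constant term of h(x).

-3

Write h(x) = ax + b. Substituting each data point gives a linear system:
  3a + b = -9
  4a + b = -11
Solving the system yields a = -2, b = -3.
So h(x) = -2x - 3.
The constant term is -3.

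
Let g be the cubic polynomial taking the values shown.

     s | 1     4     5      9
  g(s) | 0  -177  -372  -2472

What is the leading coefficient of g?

-4

Write g(s) = as^3 + bs^2 + cs + d. Substituting each data point gives a linear system:
  a + b + c + d = 0
  64a + 16b + 4c + d = -177
  125a + 25b + 5c + d = -372
  729a + 81b + 9c + d = -2472
Solving the system yields a = -4, b = 6, c = -5, d = 3.
So g(s) = -4s³ + 6s² - 5s + 3.
The leading coefficient is -4.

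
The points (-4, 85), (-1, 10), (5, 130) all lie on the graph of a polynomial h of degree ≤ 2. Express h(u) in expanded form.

h(u) = 5u^2 + 5

Write h(u) = au^2 + bu + c. Substituting each data point gives a linear system:
  16a - 4b + c = 85
  a - b + c = 10
  25a + 5b + c = 130
Solving the system yields a = 5, b = 0, c = 5.
So h(u) = 5u² + 5.
Check: h(-1) = 10. ✓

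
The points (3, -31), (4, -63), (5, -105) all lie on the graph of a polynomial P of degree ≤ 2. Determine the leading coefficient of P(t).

-5

Write P(t) = at^2 + bt + c. Substituting each data point gives a linear system:
  9a + 3b + c = -31
  16a + 4b + c = -63
  25a + 5b + c = -105
Solving the system yields a = -5, b = 3, c = 5.
So P(t) = -5t^2 + 3t + 5.
The leading coefficient is -5.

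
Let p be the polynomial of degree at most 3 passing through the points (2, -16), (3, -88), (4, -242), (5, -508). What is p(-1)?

Using the Lagrange interpolation formula with nodes 2, 3, 4, 5:
  L_0(u) = (u - 3)(u - 4)(u - 5) / -6
  L_1(u) = (u - 2)(u - 4)(u - 5) / 2
  L_2(u) = (u - 2)(u - 3)(u - 5) / -2
  L_3(u) = (u - 2)(u - 3)(u - 4) / 6
Then p(u) = -16·L_0(u) - 88·L_1(u) - 242·L_2(u) - 508·L_3(u).
Expanding and collecting terms gives p(u) = -5u^3 + 4u^2 + 3u + 2.
Evaluating at u = -1: p(-1) = 8.

8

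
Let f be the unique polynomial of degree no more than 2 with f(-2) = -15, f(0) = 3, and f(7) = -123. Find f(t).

Write f(t) = at^2 + bt + c. Substituting each data point gives a linear system:
  4a - 2b + c = -15
  c = 3
  49a + 7b + c = -123
Solving the system yields a = -3, b = 3, c = 3.
So f(t) = -3t^2 + 3t + 3.
Check: f(-2) = -15. ✓

f(t) = -3t^2 + 3t + 3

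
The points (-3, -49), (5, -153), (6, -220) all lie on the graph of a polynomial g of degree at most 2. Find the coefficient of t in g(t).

-1

Write g(t) = at^2 + bt + c. Substituting each data point gives a linear system:
  9a - 3b + c = -49
  25a + 5b + c = -153
  36a + 6b + c = -220
Solving the system yields a = -6, b = -1, c = 2.
So g(t) = -6t² - t + 2.
The coefficient of t is -1.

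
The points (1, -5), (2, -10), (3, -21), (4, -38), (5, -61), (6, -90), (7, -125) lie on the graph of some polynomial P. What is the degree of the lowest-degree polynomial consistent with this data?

2

Forward differences of the values at s = 1, 2, 3, 4, 5, 6, 7:
  P  : -5  -10  -21  -38  -61  -90  -125
  Δ  : -5  -11  -17  -23  -29  -35
  Δ^2: -6  -6  -6  -6  -6
  Δ^3: 0  0  0  0
  Δ^4: 0  0  0
  Δ^5: 0  0
  Δ^6: 0
The second differences are constant (-6) and nonzero, while all higher differences vanish, so the minimal degree is 2.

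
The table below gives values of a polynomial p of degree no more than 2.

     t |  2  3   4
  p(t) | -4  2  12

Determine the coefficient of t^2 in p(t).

Write p(t) = at^2 + bt + c. Substituting each data point gives a linear system:
  4a + 2b + c = -4
  9a + 3b + c = 2
  16a + 4b + c = 12
Solving the system yields a = 2, b = -4, c = -4.
So p(t) = 2t^2 - 4t - 4.
The leading coefficient is 2.

2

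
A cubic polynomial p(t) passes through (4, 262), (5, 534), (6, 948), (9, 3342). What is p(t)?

p(t) = 5t^3 - 4t^2 + 3t - 6

Write p(t) = at^3 + bt^2 + ct + d. Substituting each data point gives a linear system:
  64a + 16b + 4c + d = 262
  125a + 25b + 5c + d = 534
  216a + 36b + 6c + d = 948
  729a + 81b + 9c + d = 3342
Solving the system yields a = 5, b = -4, c = 3, d = -6.
So p(t) = 5t³ - 4t² + 3t - 6.
Check: p(6) = 948. ✓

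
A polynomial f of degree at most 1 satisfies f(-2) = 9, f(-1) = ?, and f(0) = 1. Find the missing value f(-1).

On equispaced nodes a degree-1 polynomial has vanishing second forward difference, so
  f(-2) - 2·f(-1) + f(0) = 0.
Substituting the known values and solving for f(-1):
  -2·f(-1) = -10
  f(-1) = 5.

5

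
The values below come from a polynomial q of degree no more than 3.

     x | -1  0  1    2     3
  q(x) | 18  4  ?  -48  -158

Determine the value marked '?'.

On equispaced nodes a degree-3 polynomial has vanishing fourth forward difference, so
  q(-1) - 4·q(0) + 6·q(1) - 4·q(2) + q(3) = 0.
Substituting the known values and solving for q(1):
  6·q(1) = -36
  q(1) = -6.

-6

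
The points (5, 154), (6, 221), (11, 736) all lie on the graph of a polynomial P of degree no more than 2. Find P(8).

Write P(x) = ax^2 + bx + c. Substituting each data point gives a linear system:
  25a + 5b + c = 154
  36a + 6b + c = 221
  121a + 11b + c = 736
Solving the system yields a = 6, b = 1, c = -1.
So P(x) = 6x² + x - 1.
Then P(8) = 391.

391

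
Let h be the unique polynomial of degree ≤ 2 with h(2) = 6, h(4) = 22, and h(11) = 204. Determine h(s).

Using the Lagrange interpolation formula with nodes 2, 4, 11:
  L_0(s) = (s - 4)(s - 11) / 18
  L_1(s) = (s - 2)(s - 11) / -14
  L_2(s) = (s - 2)(s - 4) / 63
Then h(s) = 6·L_0(s) + 22·L_1(s) + 204·L_2(s).
Expanding and collecting terms gives h(s) = 2s² - 4s + 6.
Check: h(2) = 6. ✓

h(s) = 2s^2 - 4s + 6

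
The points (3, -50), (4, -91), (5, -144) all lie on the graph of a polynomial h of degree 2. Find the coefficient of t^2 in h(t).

Write h(t) = at^2 + bt + c. Substituting each data point gives a linear system:
  9a + 3b + c = -50
  16a + 4b + c = -91
  25a + 5b + c = -144
Solving the system yields a = -6, b = 1, c = 1.
So h(t) = -6t² + t + 1.
The leading coefficient is -6.

-6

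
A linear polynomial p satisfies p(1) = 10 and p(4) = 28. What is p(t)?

p(t) = 6t + 4

Using the Lagrange interpolation formula with nodes 1, 4:
  L_0(t) = (t - 4) / -3
  L_1(t) = (t - 1) / 3
Then p(t) = 10·L_0(t) + 28·L_1(t).
Expanding and collecting terms gives p(t) = 6t + 4.
Check: p(1) = 10. ✓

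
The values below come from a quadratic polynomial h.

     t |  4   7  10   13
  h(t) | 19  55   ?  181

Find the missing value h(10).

109

On equispaced nodes a degree-2 polynomial has vanishing third forward difference, so
  - h(4) + 3·h(7) - 3·h(10) + h(13) = 0.
Substituting the known values and solving for h(10):
  -3·h(10) = -327
  h(10) = 109.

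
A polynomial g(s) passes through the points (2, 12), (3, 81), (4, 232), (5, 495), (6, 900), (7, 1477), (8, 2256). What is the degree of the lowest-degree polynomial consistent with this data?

3

Forward differences of the values at s = 2, 3, 4, 5, 6, 7, 8:
  g  : 12  81  232  495  900  1477  2256
  Δ  : 69  151  263  405  577  779
  Δ^2: 82  112  142  172  202
  Δ^3: 30  30  30  30
  Δ^4: 0  0  0
  Δ^5: 0  0
  Δ^6: 0
The third differences are constant (30) and nonzero, while all higher differences vanish, so the minimal degree is 3.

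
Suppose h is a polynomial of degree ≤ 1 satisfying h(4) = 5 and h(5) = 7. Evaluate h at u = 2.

1

Using the Lagrange interpolation formula with nodes 4, 5:
  L_0(u) = (u - 5) / -1
  L_1(u) = (u - 4) / 1
Then h(u) = 5·L_0(u) + 7·L_1(u).
Expanding and collecting terms gives h(u) = 2u - 3.
Evaluating at u = 2: h(2) = 1.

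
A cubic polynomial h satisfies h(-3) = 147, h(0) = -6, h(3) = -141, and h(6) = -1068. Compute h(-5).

Forward differences of the values at u = -3, 0, 3, 6:
  h  : 147  -6  -141  -1068
  Δ  : -153  -135  -927
  Δ^2: 18  -792
  Δ^3: -810
The third differences are constant, confirming degree 3.
Interpolating (Newton forward form) and evaluating at u = -5 gives h(-5) = 659.

659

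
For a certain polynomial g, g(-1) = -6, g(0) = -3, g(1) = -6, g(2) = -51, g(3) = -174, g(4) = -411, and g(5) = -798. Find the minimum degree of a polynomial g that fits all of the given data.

3

Forward differences of the values at t = -1, 0, 1, 2, 3, 4, 5:
  g  : -6  -3  -6  -51  -174  -411  -798
  Δ  : 3  -3  -45  -123  -237  -387
  Δ^2: -6  -42  -78  -114  -150
  Δ^3: -36  -36  -36  -36
  Δ^4: 0  0  0
  Δ^5: 0  0
  Δ^6: 0
The third differences are constant (-36) and nonzero, while all higher differences vanish, so the minimal degree is 3.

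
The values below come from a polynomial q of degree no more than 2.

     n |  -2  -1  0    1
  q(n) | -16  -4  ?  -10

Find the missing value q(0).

-2

On equispaced nodes a degree-2 polynomial has vanishing third forward difference, so
  - q(-2) + 3·q(-1) - 3·q(0) + q(1) = 0.
Substituting the known values and solving for q(0):
  -3·q(0) = 6
  q(0) = -2.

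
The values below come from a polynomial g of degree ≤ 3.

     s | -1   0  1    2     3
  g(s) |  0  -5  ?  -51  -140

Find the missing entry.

-14

On equispaced nodes a degree-3 polynomial has vanishing fourth forward difference, so
  g(-1) - 4·g(0) + 6·g(1) - 4·g(2) + g(3) = 0.
Substituting the known values and solving for g(1):
  6·g(1) = -84
  g(1) = -14.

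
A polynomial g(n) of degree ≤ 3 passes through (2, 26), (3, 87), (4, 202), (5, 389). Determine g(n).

g(n) = 3n^3 + 4n - 6

Write g(n) = an^3 + bn^2 + cn + d. Substituting each data point gives a linear system:
  8a + 4b + 2c + d = 26
  27a + 9b + 3c + d = 87
  64a + 16b + 4c + d = 202
  125a + 25b + 5c + d = 389
Solving the system yields a = 3, b = 0, c = 4, d = -6.
So g(n) = 3n³ + 4n - 6.
Check: g(5) = 389. ✓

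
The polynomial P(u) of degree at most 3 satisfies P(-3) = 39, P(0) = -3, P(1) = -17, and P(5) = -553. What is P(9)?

-2721

Write P(u) = au^3 + bu^2 + cu + d. Substituting each data point gives a linear system:
  -27a + 9b - 3c + d = 39
  d = -3
  a + b + c + d = -17
  125a + 25b + 5c + d = -553
Solving the system yields a = -3, b = -6, c = -5, d = -3.
So P(u) = -3u^3 - 6u^2 - 5u - 3.
Then P(9) = -2721.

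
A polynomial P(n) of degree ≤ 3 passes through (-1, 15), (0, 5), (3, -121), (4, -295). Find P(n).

Using the Lagrange interpolation formula with nodes -1, 0, 3, 4:
  L_0(n) = n(n - 3)(n - 4) / -20
  L_1(n) = (n + 1)(n - 3)(n - 4) / 12
  L_2(n) = (n + 1)n(n - 4) / -12
  L_3(n) = (n + 1)n(n - 3) / 20
Then P(n) = 15·L_0(n) + 5·L_1(n) - 121·L_2(n) - 295·L_3(n).
Expanding and collecting terms gives P(n) = -5n^3 + 2n^2 - 3n + 5.
Check: P(4) = -295. ✓

P(n) = -5n^3 + 2n^2 - 3n + 5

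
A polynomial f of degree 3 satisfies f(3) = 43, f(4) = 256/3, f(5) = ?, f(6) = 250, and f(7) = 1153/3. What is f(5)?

457/3

On equispaced nodes a degree-3 polynomial has vanishing fourth forward difference, so
  f(3) - 4·f(4) + 6·f(5) - 4·f(6) + f(7) = 0.
Substituting the known values and solving for f(5):
  6·f(5) = 914
  f(5) = 457/3.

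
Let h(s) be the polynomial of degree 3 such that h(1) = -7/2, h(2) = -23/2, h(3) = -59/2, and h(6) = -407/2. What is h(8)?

-959/2

Using the Lagrange interpolation formula with nodes 1, 2, 3, 6:
  L_0(s) = (s - 2)(s - 3)(s - 6) / -10
  L_1(s) = (s - 1)(s - 3)(s - 6) / 4
  L_2(s) = (s - 1)(s - 2)(s - 6) / -6
  L_3(s) = (s - 1)(s - 2)(s - 3) / 60
Then h(s) = -7/2·L_0(s) - 23/2·L_1(s) - 59/2·L_2(s) - 407/2·L_3(s).
Expanding and collecting terms gives h(s) = -s^3 + s^2 - 4s + 1/2.
Evaluating at s = 8: h(8) = -959/2.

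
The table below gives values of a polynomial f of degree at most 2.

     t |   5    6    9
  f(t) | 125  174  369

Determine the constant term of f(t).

0

Write f(t) = at^2 + bt + c. Substituting each data point gives a linear system:
  25a + 5b + c = 125
  36a + 6b + c = 174
  81a + 9b + c = 369
Solving the system yields a = 4, b = 5, c = 0.
So f(t) = 4t² + 5t.
The constant term is 0.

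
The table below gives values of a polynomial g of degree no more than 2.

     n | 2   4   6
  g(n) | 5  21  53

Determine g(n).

g(n) = 2n^2 - 4n + 5

Write g(n) = an^2 + bn + c. Substituting each data point gives a linear system:
  4a + 2b + c = 5
  16a + 4b + c = 21
  36a + 6b + c = 53
Solving the system yields a = 2, b = -4, c = 5.
So g(n) = 2n^2 - 4n + 5.
Check: g(4) = 21. ✓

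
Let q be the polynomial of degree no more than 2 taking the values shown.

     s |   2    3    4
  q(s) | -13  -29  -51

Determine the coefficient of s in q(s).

Write q(s) = as^2 + bs + c. Substituting each data point gives a linear system:
  4a + 2b + c = -13
  9a + 3b + c = -29
  16a + 4b + c = -51
Solving the system yields a = -3, b = -1, c = 1.
So q(s) = -3s² - s + 1.
The coefficient of s is -1.

-1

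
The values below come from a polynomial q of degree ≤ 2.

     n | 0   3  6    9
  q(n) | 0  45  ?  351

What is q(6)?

The 3 known points determine the degree-2 polynomial uniquely.
Write q(n) = an^2 + bn + c. Substituting each data point gives a linear system:
  c = 0
  9a + 3b + c = 45
  81a + 9b + c = 351
Solving the system yields a = 4, b = 3, c = 0.
So q(n) = 4n^2 + 3n.
Then q(6) = 162.

162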